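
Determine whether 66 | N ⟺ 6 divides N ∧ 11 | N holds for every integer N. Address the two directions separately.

Equivalent; both directions hold.

(⟸) Suppose 6 ∣ N and 11 ∣ N. Any common multiple of 6 and 11 is a multiple of their lcm; here gcd(6, 11) = 1, so lcm(6, 11) = 6·11 = 66, so 66 ∣ N.

(⟹) If 66 ∣ N, write N = 66q. Since 66 = 11·6, N = 6·(11q), so 6 ∣ N; and since 66 = 6·11, N = 11·(6q), so 11 ∣ N.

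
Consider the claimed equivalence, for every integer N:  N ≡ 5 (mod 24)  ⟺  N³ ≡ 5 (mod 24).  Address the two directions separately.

Both implications hold.

(⟹) Suppose N ≡ 5 (mod 24). Write N = 24j + 5. Then (24j + 5)³ = 13824j³ + 8640j² + 1800j + 125 = 24(576j³ + 360j² + 75j + 5) + 5, so N³ ≡ 5 (mod 24).

(⟸) Conversely, suppose N³ ≡ 5 (mod 24). The only residue r in {0, …, 23} with r³ ≡ 5 (mod 24) is r = 5, so N ≡ 5 (mod 24).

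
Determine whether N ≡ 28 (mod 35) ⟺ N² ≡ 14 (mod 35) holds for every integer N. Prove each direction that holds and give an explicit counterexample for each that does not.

(←) This fails: take N = 7. Then 7² = 49 ≡ 14 (mod 35), yet 7 ≡ 7 (mod 35), not 28.

(→) Suppose N ≡ 28 (mod 35). Write N = 35j + 28. Then (35j + 28)² = 1225j² + 1960j + 784 = 35(35j² + 56j + 22) + 14, so N² ≡ 14 (mod 35).

(⇒) holds; (⇐) fails.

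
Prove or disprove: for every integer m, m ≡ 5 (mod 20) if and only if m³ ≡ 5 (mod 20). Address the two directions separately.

(⟸) Suppose m³ ≡ 5 (mod 20). The only residue r in {0, …, 19} with r³ ≡ 5 (mod 20) is r = 5, so m ≡ 5 (mod 20).

(⟹) Suppose m ≡ 5 (mod 20). Write m = 20j + 5. Then (20j + 5)³ = 8000j³ + 6000j² + 1500j + 125 = 20(400j³ + 300j² + 75j + 6) + 5, so m³ ≡ 5 (mod 20).

Both directions hold.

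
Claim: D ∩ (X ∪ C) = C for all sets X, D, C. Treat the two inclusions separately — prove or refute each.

(⊆) fails and (⊇) fails.

Forward inclusion. This inclusion fails. Take X = {1}, D = {1}, C = ∅; then 1 ∈ D ∩ (X ∪ C) but 1 ∉ C.

Reverse inclusion. This inclusion fails. Take X = ∅, D = ∅, C = {1}; then 1 ∈ C but 1 ∉ D ∩ (X ∪ C).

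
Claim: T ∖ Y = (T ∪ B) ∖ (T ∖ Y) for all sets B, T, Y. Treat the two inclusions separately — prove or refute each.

Neither inclusion holds.

(⊆) This inclusion fails. Take B = ∅, T = {1}, Y = ∅; then 1 ∈ T ∖ Y but 1 ∉ (T ∪ B) ∖ (T ∖ Y).

(⊇) This inclusion fails. Take B = {1}, T = ∅, Y = ∅; then 1 ∈ (T ∪ B) ∖ (T ∖ Y) but 1 ∉ T ∖ Y.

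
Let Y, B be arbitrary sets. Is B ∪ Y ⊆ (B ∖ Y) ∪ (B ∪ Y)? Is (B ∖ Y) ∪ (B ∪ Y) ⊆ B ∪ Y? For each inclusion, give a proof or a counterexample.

Both inclusions hold.

(⊆) Let x ∈ B ∪ Y. Then either x ∈ Y and x ∉ B; or x ∈ B and x ∉ Y; or x ∈ Y ∩ B. In each case x ∈ (B ∖ Y) ∪ (B ∪ Y), so B ∪ Y ⊆ (B ∖ Y) ∪ (B ∪ Y).

(⊇) Let x ∈ (B ∖ Y) ∪ (B ∪ Y). Then either x ∈ Y and x ∉ B; or x ∈ B and x ∉ Y; or x ∈ Y ∩ B. In each case x ∈ B ∪ Y, so (B ∖ Y) ∪ (B ∪ Y) ⊆ B ∪ Y.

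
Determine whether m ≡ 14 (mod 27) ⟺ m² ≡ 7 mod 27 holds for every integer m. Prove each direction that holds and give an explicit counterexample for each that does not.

(⇒) Suppose m ≡ 14 (mod 27). Write m = 27j + 14. Then (27j + 14)² = 729j² + 756j + 196 = 27(27j² + 28j + 7) + 7, so m² ≡ 7 (mod 27).

(⇐) This fails: take m = 13. Then 13² = 169 ≡ 7 (mod 27), yet 13 ≡ 13 (mod 27), not 14.

(⇒) holds; (⇐) fails.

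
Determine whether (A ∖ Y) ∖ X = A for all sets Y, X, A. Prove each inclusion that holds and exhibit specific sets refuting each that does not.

(⊆) holds; (⊇) fails.

Reverse inclusion. This inclusion fails. Take Y = {1}, X = ∅, A = {1}; then 1 ∈ A but 1 ∉ (A ∖ Y) ∖ X.

Forward inclusion. Let x ∈ (A ∖ Y) ∖ X. Then x ∈ A and x ∉ Y, X, from which x ∈ A.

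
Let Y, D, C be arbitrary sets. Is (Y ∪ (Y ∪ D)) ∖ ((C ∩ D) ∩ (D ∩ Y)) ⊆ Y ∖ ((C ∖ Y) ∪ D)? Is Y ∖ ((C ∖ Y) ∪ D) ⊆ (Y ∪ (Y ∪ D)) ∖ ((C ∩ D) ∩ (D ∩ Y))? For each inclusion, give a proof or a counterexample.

Only the reverse inclusion holds.

(⊇) Let x ∈ Y ∖ ((C ∖ Y) ∪ D). Then either x ∈ Y and x ∉ D, C; or x ∈ Y ∩ C and x ∉ D. In each case x ∈ (Y ∪ (Y ∪ D)) ∖ ((C ∩ D) ∩ (D ∩ Y)), so Y ∖ ((C ∖ Y) ∪ D) ⊆ (Y ∪ (Y ∪ D)) ∖ ((C ∩ D) ∩ (D ∩ Y)).

(⊆) This inclusion fails. Take Y = ∅, D = {1}, C = ∅; then 1 ∈ (Y ∪ (Y ∪ D)) ∖ ((C ∩ D) ∩ (D ∩ Y)) but 1 ∉ Y ∖ ((C ∖ Y) ∪ D).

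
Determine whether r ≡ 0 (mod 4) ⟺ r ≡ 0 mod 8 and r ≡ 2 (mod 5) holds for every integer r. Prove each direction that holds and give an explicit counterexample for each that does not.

Forward direction. This fails: r = 0 gives 0 ≡ 0 (mod 4) but 0 ≡ 0 (mod 5), so the conjunction on the right does not hold.

Converse. If r ≡ 0 (mod 8) and r ≡ 2 (mod 5), then by the Chinese remainder theorem r ≡ 32 (mod 40). Since 32 ≡ 0 (mod 4) and 4 ∣ 40, we get r ≡ 0 (mod 4).

Only the converse holds.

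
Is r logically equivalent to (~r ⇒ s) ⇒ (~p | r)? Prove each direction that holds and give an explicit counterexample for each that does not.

Only the forward direction holds.

[⇒] Assume the antecedent. If p is true, the antecedent forces (p = T, r = T, s = F) or (p = T, r = T, s = T), and (~r ⇒ s) ⇒ (~p | r) holds there. If p is false, (~r ⇒ s) ⇒ (~p | r) reduces to true regardless of the other variables. Either way (~r ⇒ s) ⇒ (~p | r) holds.

[⇐] This fails. Under p = F, r = F, s = F, the left side is false but the right side is true.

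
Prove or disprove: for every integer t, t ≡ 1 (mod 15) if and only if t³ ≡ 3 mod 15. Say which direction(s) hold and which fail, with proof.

(⇒) This fails: take t = 1. Then 1 ≡ 1 (mod 15), but 1³ = 1 ≡ 1 (mod 15), not 3.

(⇐) This fails: take t = 12. Then 12³ = 1728 ≡ 3 (mod 15), yet 12 ≡ 12 (mod 15), not 1.

Neither implication holds.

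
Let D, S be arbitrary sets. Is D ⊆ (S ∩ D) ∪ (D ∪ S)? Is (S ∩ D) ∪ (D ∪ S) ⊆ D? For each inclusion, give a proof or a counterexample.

Only the forward inclusion holds.

Reverse inclusion. This inclusion fails. Take D = ∅, S = {1}; then 1 ∈ (S ∩ D) ∪ (D ∪ S) but 1 ∉ D.

Forward inclusion. Let x ∈ D. Then either x ∈ D and x ∉ S; or x ∈ D ∩ S. In each case x ∈ (S ∩ D) ∪ (D ∪ S), so D ⊆ (S ∩ D) ∪ (D ∪ S).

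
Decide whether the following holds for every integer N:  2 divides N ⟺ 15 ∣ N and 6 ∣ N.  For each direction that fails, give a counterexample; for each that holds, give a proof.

(→) This fails: take N = 2. Certainly 2 ∣ 2, but 15 ∤ 2.

(←) Suppose 15 ∣ N and 6 ∣ N. Any common multiple of 15 and 6 is a multiple of their lcm; here lcm(15, 6) = 15·6/gcd(15, 6) = 90/3 = 30, so 30 ∣ N. Since 2 ∣ 30, it follows that 2 ∣ N.

Only the reverse direction holds.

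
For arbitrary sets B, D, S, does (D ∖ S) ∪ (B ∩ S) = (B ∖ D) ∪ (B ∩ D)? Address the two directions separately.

(⊆) This inclusion fails. Take B = ∅, D = {1}, S = ∅; then 1 ∈ (D ∖ S) ∪ (B ∩ S) but 1 ∉ (B ∖ D) ∪ (B ∩ D).

(⊇) This inclusion fails. Take B = {1}, D = ∅, S = ∅; then 1 ∈ (B ∖ D) ∪ (B ∩ D) but 1 ∉ (D ∖ S) ∪ (B ∩ S).

Both inclusions fail.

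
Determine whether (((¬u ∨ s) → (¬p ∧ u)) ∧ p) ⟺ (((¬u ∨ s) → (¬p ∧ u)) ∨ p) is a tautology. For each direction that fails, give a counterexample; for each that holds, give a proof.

(⟸) This fails. Under s = F, u = T, p = F, the left side is false but the right side is true.

(⟹) Assume the antecedent. If s is true, the antecedent cannot hold. If s is false, the antecedent forces (s = F, u = T, p = T), and ((¬u ∨ s) → (¬p ∧ u)) ∨ p holds there. Either way ((¬u ∨ s) → (¬p ∧ u)) ∨ p holds.

The forward direction holds; the converse fails.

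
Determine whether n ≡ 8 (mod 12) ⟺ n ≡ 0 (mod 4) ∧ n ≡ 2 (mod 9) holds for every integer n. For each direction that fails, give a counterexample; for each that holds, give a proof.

Only the converse holds.

(←) If n ≡ 0 (mod 4) and n ≡ 2 (mod 9), then by the Chinese remainder theorem n ≡ 20 (mod 36). Since 20 ≡ 8 (mod 12) and 12 ∣ 36, we get n ≡ 8 (mod 12).

(→) This fails: n = 8 gives 8 ≡ 8 (mod 12) but 8 ≡ 8 (mod 9), so the conjunction on the right does not hold.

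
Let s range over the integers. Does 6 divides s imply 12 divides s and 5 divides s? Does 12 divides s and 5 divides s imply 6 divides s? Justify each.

(⇒) This fails: take s = 6. Certainly 6 ∣ 6, but 12 ∤ 6.

(⇐) Suppose 12 ∣ s and 5 ∣ s. Any common multiple of 12 and 5 is a multiple of their lcm; here gcd(12, 5) = 1, so lcm(12, 5) = 12·5 = 60, so 60 ∣ s. Since 6 ∣ 60, it follows that 6 ∣ s.

The forward direction fails; the converse holds.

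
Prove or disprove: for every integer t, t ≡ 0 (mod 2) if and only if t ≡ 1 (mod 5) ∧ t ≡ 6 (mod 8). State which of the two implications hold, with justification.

[⇒] This fails: t = 0 gives 0 ≡ 0 (mod 2) but 0 ≡ 0 (mod 5), so the conjunction on the right does not hold.

[⇐] Conversely, if t ≡ 1 (mod 5) and t ≡ 6 (mod 8), then by the Chinese remainder theorem t ≡ 6 (mod 40). Since 6 ≡ 0 (mod 2) and 2 ∣ 40, we get t ≡ 0 (mod 2).

The forward direction fails; the converse holds.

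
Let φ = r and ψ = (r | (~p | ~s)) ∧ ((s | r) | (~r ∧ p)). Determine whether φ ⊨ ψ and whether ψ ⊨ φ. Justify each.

(⇒) holds; (⇐) fails.

(←) This fails. Under r = F, s = T, p = F, the left side is false but the right side is true.

(→) Assume the antecedent. If r is true, the consequent reduces to true regardless of the other variables. If r is false, the antecedent cannot hold. Either way the consequent holds.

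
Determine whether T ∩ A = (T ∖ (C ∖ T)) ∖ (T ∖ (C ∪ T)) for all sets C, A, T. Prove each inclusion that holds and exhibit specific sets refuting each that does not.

The sets are not equal: only the forward inclusion holds.

Forward inclusion. Let x ∈ T ∩ A. Then either x ∈ A ∩ T and x ∉ C; or x ∈ C ∩ A ∩ T. In each case x ∈ (T ∖ (C ∖ T)) ∖ (T ∖ (C ∪ T)), so T ∩ A ⊆ (T ∖ (C ∖ T)) ∖ (T ∖ (C ∪ T)).

Reverse inclusion. This inclusion fails. Take C = ∅, A = ∅, T = {1}; then 1 ∈ (T ∖ (C ∖ T)) ∖ (T ∖ (C ∪ T)) but 1 ∉ T ∩ A.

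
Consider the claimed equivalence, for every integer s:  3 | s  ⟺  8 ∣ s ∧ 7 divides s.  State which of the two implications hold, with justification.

Forward direction. This fails: take s = 3. Certainly 3 ∣ 3, but 8 ∤ 3.

Converse. This fails: take s = 56. Both 8 ∣ 56 and 7 ∣ 56, yet 56 is not a multiple of 3 (since 56 = 18·3 + 2), so 3 ∤ 56.

Neither direction holds.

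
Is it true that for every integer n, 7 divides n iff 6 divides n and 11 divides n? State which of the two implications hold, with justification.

Forward direction. This fails: take n = 7. Certainly 7 ∣ 7, but 6 ∤ 7.

Converse. This fails: take n = 66. Both 6 ∣ 66 and 11 ∣ 66, yet 66 is not a multiple of 7 (since 66 = 9·7 + 3), so 7 ∤ 66.

Neither direction holds.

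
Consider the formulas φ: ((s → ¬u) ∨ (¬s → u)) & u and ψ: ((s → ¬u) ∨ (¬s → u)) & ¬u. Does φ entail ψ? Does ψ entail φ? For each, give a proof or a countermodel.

[⇒] This fails. Under s = F, u = T, the left side is true but the right side is false.

[⇐] This fails. Under s = F, u = F, the left side is false but the right side is true.

(⇒) fails and (⇐) fails.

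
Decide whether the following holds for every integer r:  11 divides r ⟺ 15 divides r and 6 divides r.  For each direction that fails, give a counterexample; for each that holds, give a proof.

(⇒) This fails: take r = 11. Certainly 11 ∣ 11, but 15 ∤ 11.

(⇐) This fails: take r = 30. Both 15 ∣ 30 and 6 ∣ 30, yet 30 is not a multiple of 11 (since 30 = 2·11 + 8), so 11 ∤ 30.

Both directions fail.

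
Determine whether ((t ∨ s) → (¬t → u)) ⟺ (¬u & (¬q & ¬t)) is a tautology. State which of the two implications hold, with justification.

Forward direction. This fails. Under s = F, u = T, t = F, q = F, the left side is true but the right side is false.

Converse. This fails. Under s = T, u = F, t = F, q = F, the left side is false but the right side is true.

Neither implication holds.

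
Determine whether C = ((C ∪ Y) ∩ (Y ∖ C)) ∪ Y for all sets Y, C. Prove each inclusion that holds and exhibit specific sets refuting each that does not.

(⟹) This inclusion fails. Take Y = ∅, C = {1}; then 1 ∈ C but 1 ∉ ((C ∪ Y) ∩ (Y ∖ C)) ∪ Y.

(⟸) This inclusion fails. Take Y = {1}, C = ∅; then 1 ∈ ((C ∪ Y) ∩ (Y ∖ C)) ∪ Y but 1 ∉ C.

Neither inclusion holds.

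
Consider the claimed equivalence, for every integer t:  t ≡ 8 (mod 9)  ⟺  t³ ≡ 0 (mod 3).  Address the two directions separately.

(⟹) This fails: take t = 8. Then 8 ≡ 8 (mod 9), but 8³ = 512 ≡ 2 (mod 3), not 0.

(⟸) This fails: take t = 0. Then 0³ = 0 ≡ 0 (mod 3), yet 0 ≡ 0 (mod 9), not 8.

Neither implication holds.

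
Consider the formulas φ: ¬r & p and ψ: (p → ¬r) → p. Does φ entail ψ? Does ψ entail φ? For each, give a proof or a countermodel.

The forward direction holds; the converse fails.

(⇐) This fails. Under r = T, p = T, the left side is false but the right side is true.

(⇒) Assume the antecedent. If r is true, the antecedent cannot hold. If r is false, the antecedent forces (r = F, p = T), and (p → ¬r) → p holds there. Either way (p → ¬r) → p holds.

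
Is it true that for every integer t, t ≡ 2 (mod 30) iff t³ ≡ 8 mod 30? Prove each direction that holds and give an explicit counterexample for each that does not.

(⇒) Suppose t ≡ 2 (mod 30). Write t = 30j + 2. Then (30j + 2)³ = 27000j³ + 5400j² + 360j + 8 = 30(900j³ + 180j² + 12j) + 8, so t³ ≡ 8 (mod 30).

(⇐) Conversely, suppose t³ ≡ 8 (mod 30). The only residue r in {0, …, 29} with r³ ≡ 8 (mod 30) is r = 2, so t ≡ 2 (mod 30).

Both directions hold; the statement is true.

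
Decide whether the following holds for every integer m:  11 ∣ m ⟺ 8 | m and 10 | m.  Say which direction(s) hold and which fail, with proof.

(⟹) This fails: take m = 11. Certainly 11 ∣ 11, but 8 ∤ 11.

(⟸) This fails: take m = 40. Both 8 ∣ 40 and 10 ∣ 40, yet 40 is not a multiple of 11 (since 40 = 3·11 + 7), so 11 ∤ 40.

Neither implication holds.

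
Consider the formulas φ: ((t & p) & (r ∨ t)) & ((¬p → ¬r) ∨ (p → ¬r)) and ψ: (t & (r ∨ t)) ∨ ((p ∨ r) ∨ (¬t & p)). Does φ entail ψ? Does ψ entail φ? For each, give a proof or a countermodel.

(⇒) Assume the antecedent. If r is true, the consequent reduces to true regardless of the other variables. If r is false, the antecedent forces (r = F, t = T, p = T), and the consequent holds there. Either way the consequent holds.

(⇐) This fails. Under r = T, t = F, p = F, the left side is false but the right side is true.

The forward direction holds; the converse fails.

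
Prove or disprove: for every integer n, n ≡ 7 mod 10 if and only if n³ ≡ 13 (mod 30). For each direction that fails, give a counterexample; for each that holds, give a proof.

Only the converse holds.

(⟹) This fails: take n = 17. Then 17 ≡ 7 (mod 10), but 17³ = 4913 ≡ 23 (mod 30), not 13.

(⟸) Conversely, the residues r modulo 30 with r³ ≡ 13 (mod 30) are exactly {7}, and each is ≡ 7 (mod 10).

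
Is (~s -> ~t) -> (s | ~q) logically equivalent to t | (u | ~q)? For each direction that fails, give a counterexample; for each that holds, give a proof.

Forward direction. This fails. Under t = F, s = T, u = F, q = T, the left side is true but the right side is false.

Converse. This fails. Under t = F, s = F, u = T, q = T, the left side is false but the right side is true.

(⇒) fails and (⇐) fails.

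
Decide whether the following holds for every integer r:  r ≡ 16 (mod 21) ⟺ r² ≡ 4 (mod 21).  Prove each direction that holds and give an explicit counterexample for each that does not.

The forward direction holds; the converse fails.

[⇒] Suppose r ≡ 16 (mod 21). Write r = 21j + 16. Then (21j + 16)² = 441j² + 672j + 256 = 21(21j² + 32j + 12) + 4, so r² ≡ 4 (mod 21).

[⇐] This fails: take r = 2. Then 2² = 4 ≡ 4 (mod 21), yet 2 ≡ 2 (mod 21), not 16.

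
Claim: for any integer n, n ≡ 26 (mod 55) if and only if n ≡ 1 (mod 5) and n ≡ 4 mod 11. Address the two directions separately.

Equivalent; both directions hold.

(⇒) Suppose n ≡ 26 (mod 55); write n = 55j + 26. Since 5 ∣ 55, reducing mod 5 gives n ≡ 26 ≡ 1 (mod 5); since 11 ∣ 55, reducing mod 11 gives n ≡ 26 ≡ 4 (mod 11).

(⇐) Conversely, if n ≡ 1 (mod 5) and n ≡ 4 (mod 11), then by the Chinese remainder theorem n ≡ 26 (mod 55). This is exactly n ≡ 26 (mod 55).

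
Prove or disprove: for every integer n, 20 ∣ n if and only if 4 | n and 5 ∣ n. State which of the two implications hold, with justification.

Forward direction. If 20 ∣ n, write n = 20q. Since 20 = 5·4, n = 4·(5q), so 4 ∣ n; and since 20 = 4·5, n = 5·(4q), so 5 ∣ n.

Converse. Suppose 4 ∣ n and 5 ∣ n. Any common multiple of 4 and 5 is a multiple of their lcm; here gcd(4, 5) = 1, so lcm(4, 5) = 4·5 = 20, so 20 ∣ n.

The biconditional holds.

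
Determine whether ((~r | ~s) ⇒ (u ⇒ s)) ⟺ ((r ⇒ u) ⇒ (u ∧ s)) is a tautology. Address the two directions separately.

Forward direction. This fails. Under r = F, u = F, s = F, the left side is true but the right side is false.

Converse. Assume the antecedent. If u is true, the antecedent forces (r = F, u = T, s = T) or (r = T, u = T, s = T), and (~r | ~s) ⇒ (u ⇒ s) holds there. If u is false, (~r | ~s) ⇒ (u ⇒ s) reduces to true regardless of the other variables. Either way (~r | ~s) ⇒ (u ⇒ s) holds.

Only the converse holds.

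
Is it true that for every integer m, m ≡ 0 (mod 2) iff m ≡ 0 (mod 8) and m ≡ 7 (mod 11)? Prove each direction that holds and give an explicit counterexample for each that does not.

(⇒) fails; (⇐) holds.

Forward direction. This fails: m = 0 gives 0 ≡ 0 (mod 2) but 0 ≡ 0 (mod 11), so the conjunction on the right does not hold.

Converse. If m ≡ 0 (mod 8) and m ≡ 7 (mod 11), then by the Chinese remainder theorem m ≡ 40 (mod 88). Since 40 ≡ 0 (mod 2) and 2 ∣ 88, we get m ≡ 0 (mod 2).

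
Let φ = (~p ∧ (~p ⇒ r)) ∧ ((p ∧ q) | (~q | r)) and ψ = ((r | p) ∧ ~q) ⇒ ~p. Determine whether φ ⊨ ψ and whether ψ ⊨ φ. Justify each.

Not equivalent: only (⇒) holds.

(⟹) Assume the antecedent. If r is true, the antecedent forces (r = T, p = F, q = F) or (r = T, p = F, q = T), and ((r | p) ∧ ~q) ⇒ ~p holds there. If r is false, the antecedent cannot hold. Either way ((r | p) ∧ ~q) ⇒ ~p holds.

(⟸) This fails. Under r = F, p = F, q = F, the left side is false but the right side is true.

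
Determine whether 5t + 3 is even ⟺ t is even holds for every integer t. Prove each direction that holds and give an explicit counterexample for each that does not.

Both directions fail.

[⇒] This fails: t = 1 gives 5t + 3 = 8, which is even, but 1 is odd, not even.

[⇐] This also fails: t = 2 is even, but 5t + 3 = 13 is odd, not even.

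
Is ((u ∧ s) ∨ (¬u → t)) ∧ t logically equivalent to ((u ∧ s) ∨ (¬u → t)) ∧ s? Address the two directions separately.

(⇒) This fails. Under t = T, s = F, u = F, the left side is true but the right side is false.

(⇐) This fails. Under t = F, s = T, u = T, the left side is false but the right side is true.

Neither implication holds.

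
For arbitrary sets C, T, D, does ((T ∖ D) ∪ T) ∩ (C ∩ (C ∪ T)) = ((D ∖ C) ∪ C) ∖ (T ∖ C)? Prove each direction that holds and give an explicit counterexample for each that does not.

(⊆) Let x ∈ ((T ∖ D) ∪ T) ∩ (C ∩ (C ∪ T)). Then either x ∈ C ∩ T and x ∉ D; or x ∈ C ∩ T ∩ D. In each case x ∈ ((D ∖ C) ∪ C) ∖ (T ∖ C), so ((T ∖ D) ∪ T) ∩ (C ∩ (C ∪ T)) ⊆ ((D ∖ C) ∪ C) ∖ (T ∖ C).

(⊇) This inclusion fails. Take C = {1}, T = ∅, D = ∅; then 1 ∈ ((D ∖ C) ∪ C) ∖ (T ∖ C) but 1 ∉ ((T ∖ D) ∪ T) ∩ (C ∩ (C ∪ T)).

(⊆) holds; (⊇) fails.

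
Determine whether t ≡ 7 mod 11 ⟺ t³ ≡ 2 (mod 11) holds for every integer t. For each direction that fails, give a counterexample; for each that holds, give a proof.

(⇒) Suppose t ≡ 7 mod 11. Write t = 11j + 7. Then (11j + 7)³ = 1331j³ + 2541j² + 1617j + 343 = 11(121j³ + 231j² + 147j + 31) + 2, so t³ ≡ 2 (mod 11).

(⇐) Conversely, suppose t³ ≡ 2 (mod 11). The only residue r in {0, …, 10} with r³ ≡ 2 (mod 11) is r = 7, so t ≡ 7 (mod 11).

Both directions hold; the statement is true.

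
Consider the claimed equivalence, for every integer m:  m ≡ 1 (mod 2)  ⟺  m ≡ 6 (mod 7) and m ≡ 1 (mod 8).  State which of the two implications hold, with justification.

The forward direction fails; the converse holds.

Converse. If m ≡ 6 (mod 7) and m ≡ 1 (mod 8), then by the Chinese remainder theorem m ≡ 41 (mod 56). Since 41 ≡ 1 (mod 2) and 2 ∣ 56, we get m ≡ 1 (mod 2).

Forward direction. This fails: m = 1 gives 1 ≡ 1 (mod 2) but 1 ≡ 1 (mod 7), so the conjunction on the right does not hold.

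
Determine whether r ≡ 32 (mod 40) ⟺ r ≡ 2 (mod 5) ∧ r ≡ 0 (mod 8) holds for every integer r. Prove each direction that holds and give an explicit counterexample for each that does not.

[⇒] Suppose r ≡ 32 (mod 40); write r = 40j + 32. Since 5 ∣ 40, reducing mod 5 gives r ≡ 32 ≡ 2 (mod 5); since 8 ∣ 40, reducing mod 8 gives r ≡ 32 ≡ 0 (mod 8).

[⇐] Conversely, if r ≡ 2 (mod 5) and r ≡ 0 (mod 8), then by the Chinese remainder theorem r ≡ 32 (mod 40). This is exactly r ≡ 32 (mod 40).

Both directions hold; the statement is true.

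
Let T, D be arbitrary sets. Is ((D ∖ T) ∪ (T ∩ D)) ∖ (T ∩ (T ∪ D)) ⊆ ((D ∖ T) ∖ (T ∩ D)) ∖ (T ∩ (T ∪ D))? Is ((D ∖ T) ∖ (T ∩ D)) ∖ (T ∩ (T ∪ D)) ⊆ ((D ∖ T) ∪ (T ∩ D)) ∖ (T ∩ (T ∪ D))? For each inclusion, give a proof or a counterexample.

Forward inclusion. Let x ∈ ((D ∖ T) ∪ (T ∩ D)) ∖ (T ∩ (T ∪ D)). Then x ∈ D and x ∉ T, from which x ∈ ((D ∖ T) ∖ (T ∩ D)) ∖ (T ∩ (T ∪ D)).

Reverse inclusion. Let x ∈ ((D ∖ T) ∖ (T ∩ D)) ∖ (T ∩ (T ∪ D)). Then x ∈ D and x ∉ T, from which x ∈ ((D ∖ T) ∪ (T ∩ D)) ∖ (T ∩ (T ∪ D)).

The two sets are equal.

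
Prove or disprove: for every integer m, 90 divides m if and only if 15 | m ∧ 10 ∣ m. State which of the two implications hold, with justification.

Converse. This fails: take m = 30. Both 15 ∣ 30 and 10 ∣ 30, yet 30 is not a multiple of 90 (since 30 = 0·90 + 30), so 90 ∤ 30.

Forward direction. If 90 ∣ m, write m = 90q. Since 90 = 6·15, m = 15·(6q), so 15 ∣ m; and since 90 = 9·10, m = 10·(9q), so 10 ∣ m.

The forward direction holds; the converse fails.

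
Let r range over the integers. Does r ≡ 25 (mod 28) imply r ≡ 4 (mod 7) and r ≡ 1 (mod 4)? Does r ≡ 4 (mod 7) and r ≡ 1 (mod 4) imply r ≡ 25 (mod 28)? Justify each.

Forward direction. Suppose r ≡ 25 (mod 28); write r = 28j + 25. Since 7 ∣ 28, reducing mod 7 gives r ≡ 25 ≡ 4 (mod 7); since 4 ∣ 28, reducing mod 4 gives r ≡ 25 ≡ 1 (mod 4).

Converse. If r ≡ 4 (mod 7) and r ≡ 1 (mod 4), then by the Chinese remainder theorem r ≡ 25 (mod 28). This is exactly r ≡ 25 (mod 28).

Both directions hold; the statement is true.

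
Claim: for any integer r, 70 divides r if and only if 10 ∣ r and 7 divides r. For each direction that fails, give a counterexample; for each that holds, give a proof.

Equivalent; both directions hold.

(⇒) If 70 ∣ r, write r = 70q. Since 70 = 7·10, r = 10·(7q), so 10 ∣ r; and since 70 = 10·7, r = 7·(10q), so 7 ∣ r.

(⇐) Suppose 10 ∣ r and 7 ∣ r. Any common multiple of 10 and 7 is a multiple of their lcm; here gcd(10, 7) = 1, so lcm(10, 7) = 10·7 = 70, so 70 ∣ r.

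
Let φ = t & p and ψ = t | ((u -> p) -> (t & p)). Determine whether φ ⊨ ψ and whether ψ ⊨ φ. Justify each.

(⇒) holds; (⇐) fails.

(→) Assume the antecedent. If t is true, t | ((u -> p) -> (t & p)) reduces to true regardless of the other variables. If t is false, the antecedent cannot hold. Either way t | ((u -> p) -> (t & p)) holds.

(←) This fails. Under t = T, p = F, u = F, the left side is false but the right side is true.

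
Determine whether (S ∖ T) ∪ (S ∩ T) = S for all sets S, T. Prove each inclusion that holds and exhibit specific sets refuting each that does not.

Reverse inclusion. Let x ∈ S. Then either x ∈ S and x ∉ T; or x ∈ S ∩ T. In each case x ∈ (S ∖ T) ∪ (S ∩ T), so S ⊆ (S ∖ T) ∪ (S ∩ T).

Forward inclusion. Let x ∈ (S ∖ T) ∪ (S ∩ T). Then either x ∈ S and x ∉ T; or x ∈ S ∩ T. In each case x ∈ S, so (S ∖ T) ∪ (S ∩ T) ⊆ S.

Both inclusions hold.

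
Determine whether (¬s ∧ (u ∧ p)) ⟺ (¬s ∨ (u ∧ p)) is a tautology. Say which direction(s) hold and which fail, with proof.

[⇒] Assume the antecedent. If p is true, the antecedent forces (p = T, s = F, u = T), and ¬s ∨ (u ∧ p) holds there. If p is false, the antecedent cannot hold. Either way ¬s ∨ (u ∧ p) holds.

[⇐] This fails. Under p = F, s = F, u = F, the left side is false but the right side is true.

Not equivalent: only (⇒) holds.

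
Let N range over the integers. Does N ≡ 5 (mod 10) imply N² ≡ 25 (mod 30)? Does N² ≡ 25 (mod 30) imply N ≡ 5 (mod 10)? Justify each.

Not equivalent: only (⇐) holds.

(⇒) This fails: take N = 15. Then 15 ≡ 5 (mod 10), but 15² = 225 ≡ 15 (mod 30), not 25.

(⇐) Conversely, the residues r modulo 30 with r² ≡ 25 (mod 30) are exactly {5, 25}, and each is ≡ 5 (mod 10).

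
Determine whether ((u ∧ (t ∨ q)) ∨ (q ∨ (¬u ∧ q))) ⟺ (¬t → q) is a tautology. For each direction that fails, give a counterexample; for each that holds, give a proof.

Only the forward implication holds.

(⇒) Assume the antecedent. If t is true, ¬t → q reduces to true regardless of the other variables. If t is false, the antecedent forces (t = F, u = F, q = T) or (t = F, u = T, q = T), and ¬t → q holds there. Either way ¬t → q holds.

(⇐) This fails. Under t = T, u = F, q = F, the left side is false but the right side is true.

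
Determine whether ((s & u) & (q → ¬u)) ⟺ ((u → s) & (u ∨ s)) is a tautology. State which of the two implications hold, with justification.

Only the forward implication holds.

Forward direction. Assume the antecedent. If s is true, (u → s) & (u ∨ s) reduces to true regardless of the other variables. If s is false, the antecedent cannot hold. Either way (u → s) & (u ∨ s) holds.

Converse. This fails. Under s = T, u = F, q = F, the left side is false but the right side is true.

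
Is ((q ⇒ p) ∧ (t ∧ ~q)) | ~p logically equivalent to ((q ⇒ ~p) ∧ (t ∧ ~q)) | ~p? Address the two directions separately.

The biconditional holds.

Forward direction. Assume the antecedent. If p is true, the antecedent forces (p = T, q = F, t = T), and ((q ⇒ ~p) ∧ (t ∧ ~q)) | ~p holds there. If p is false, ((q ⇒ ~p) ∧ (t ∧ ~q)) | ~p reduces to true regardless of the other variables. Either way ((q ⇒ ~p) ∧ (t ∧ ~q)) | ~p holds.

Converse. Assume the antecedent. If p is true, the antecedent forces (p = T, q = F, t = T), and ((q ⇒ p) ∧ (t ∧ ~q)) | ~p holds there. If p is false, ((q ⇒ p) ∧ (t ∧ ~q)) | ~p reduces to true regardless of the other variables. Either way ((q ⇒ p) ∧ (t ∧ ~q)) | ~p holds.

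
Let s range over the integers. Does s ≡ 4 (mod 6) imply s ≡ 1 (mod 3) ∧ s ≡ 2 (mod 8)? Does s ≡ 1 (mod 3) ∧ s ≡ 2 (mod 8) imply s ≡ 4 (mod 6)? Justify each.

Forward direction. This fails: s = 16 gives 16 ≡ 4 (mod 6) but 16 ≡ 0 (mod 8), so the conjunction on the right does not hold.

Converse. If s ≡ 1 (mod 3) and s ≡ 2 (mod 8), then by the Chinese remainder theorem s ≡ 10 (mod 24). Since 10 ≡ 4 (mod 6) and 6 ∣ 24, we get s ≡ 4 (mod 6).

Only the reverse direction holds.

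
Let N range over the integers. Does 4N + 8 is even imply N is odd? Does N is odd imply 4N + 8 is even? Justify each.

[⇒] This fails: take N = 0. Then 4N + 8 = 8, which is even, yet N = 0 is even, not odd.

[⇐] Suppose N is odd. Since 4 is even, 4N is even for every N, so 4N + 8 has the same parity as 8, which is even. Hence 4N + 8 is even.

Only the converse holds.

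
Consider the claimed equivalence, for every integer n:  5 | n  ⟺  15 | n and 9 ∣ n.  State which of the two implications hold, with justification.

(←) Suppose 15 ∣ n and 9 ∣ n. Any common multiple of 15 and 9 is a multiple of their lcm; here lcm(15, 9) = 15·9/gcd(15, 9) = 135/3 = 45, so 45 ∣ n. Since 5 ∣ 45, it follows that 5 ∣ n.

(→) This fails: take n = 5. Certainly 5 ∣ 5, but 15 ∤ 5.

(⇒) fails; (⇐) holds.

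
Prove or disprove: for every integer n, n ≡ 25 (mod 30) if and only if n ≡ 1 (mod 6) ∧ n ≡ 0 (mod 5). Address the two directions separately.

(⟹) Suppose n ≡ 25 (mod 30); write n = 30j + 25. Since 6 ∣ 30, reducing mod 6 gives n ≡ 25 ≡ 1 (mod 6); since 5 ∣ 30, reducing mod 5 gives n ≡ 25 ≡ 0 (mod 5).

(⟸) Conversely, if n ≡ 1 (mod 6) and n ≡ 0 (mod 5), then by the Chinese remainder theorem n ≡ 25 (mod 30). This is exactly n ≡ 25 (mod 30).

Both directions hold.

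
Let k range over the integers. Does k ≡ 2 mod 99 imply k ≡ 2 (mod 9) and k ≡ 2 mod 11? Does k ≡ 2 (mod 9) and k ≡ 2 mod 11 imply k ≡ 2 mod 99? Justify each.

[⇒] Suppose k ≡ 2 (mod 99); write k = 99j + 2. Since 9 ∣ 99, reducing mod 9 gives k ≡ 2 (mod 9); since 11 ∣ 99, reducing mod 11 gives k ≡ 2 (mod 11).

[⇐] Conversely, if k ≡ 2 (mod 9) and k ≡ 2 (mod 11), then by the Chinese remainder theorem k ≡ 2 (mod 99). This is exactly k ≡ 2 (mod 99).

Both directions hold; the statement is true.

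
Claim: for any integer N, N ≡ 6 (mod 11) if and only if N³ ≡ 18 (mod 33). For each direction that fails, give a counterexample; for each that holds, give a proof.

Forward direction. This fails: take N = 17. Then 17 ≡ 6 (mod 11), but 17³ = 4913 ≡ 29 (mod 33), not 18.

Converse. The residues r modulo 33 with r³ ≡ 18 (mod 33) are exactly {6}, and each is ≡ 6 (mod 11).

Not equivalent: only (⇐) holds.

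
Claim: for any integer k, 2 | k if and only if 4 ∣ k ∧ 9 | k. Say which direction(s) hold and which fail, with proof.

(⇒) fails; (⇐) holds.

(⇒) This fails: take k = 2. Certainly 2 ∣ 2, but 4 ∤ 2.

(⇐) Suppose 4 ∣ k and 9 ∣ k. Any common multiple of 4 and 9 is a multiple of their lcm; here gcd(4, 9) = 1, so lcm(4, 9) = 4·9 = 36, so 36 ∣ k. Since 2 ∣ 36, it follows that 2 ∣ k.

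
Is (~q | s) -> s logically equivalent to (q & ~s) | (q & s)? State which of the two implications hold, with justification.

Only the converse holds.

Forward direction. This fails. Under q = F, s = T, the left side is true but the right side is false.

Converse. Assume the antecedent. If q is true, (~q | s) -> s reduces to true regardless of the other variables. If q is false, the antecedent cannot hold. Either way (~q | s) -> s holds.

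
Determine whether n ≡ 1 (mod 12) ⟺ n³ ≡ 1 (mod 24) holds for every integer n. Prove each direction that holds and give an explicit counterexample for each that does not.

Only the converse holds.

(⇐) The residues r modulo 24 with r³ ≡ 1 (mod 24) are exactly {1}, and each is ≡ 1 (mod 12).

(⇒) This fails: take n = 13. Then 13 ≡ 1 (mod 12), but 13³ = 2197 ≡ 13 (mod 24), not 1.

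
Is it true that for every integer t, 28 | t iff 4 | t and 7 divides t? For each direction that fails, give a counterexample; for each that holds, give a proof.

(⟹) If 28 ∣ t, write t = 28q. Since 28 = 7·4, t = 4·(7q), so 4 ∣ t; and since 28 = 4·7, t = 7·(4q), so 7 ∣ t.

(⟸) Suppose 4 ∣ t and 7 ∣ t. Any common multiple of 4 and 7 is a multiple of their lcm; here gcd(4, 7) = 1, so lcm(4, 7) = 4·7 = 28, so 28 ∣ t.

Both implications hold.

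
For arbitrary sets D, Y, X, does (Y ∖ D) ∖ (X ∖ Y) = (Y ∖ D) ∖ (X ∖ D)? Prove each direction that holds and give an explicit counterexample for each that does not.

(⊇) Let x ∈ (Y ∖ D) ∖ (X ∖ D). Then x ∈ Y and x ∉ D, X, from which x ∈ (Y ∖ D) ∖ (X ∖ Y).

(⊆) This inclusion fails. Take D = ∅, Y = {1}, X = {1}; then 1 ∈ (Y ∖ D) ∖ (X ∖ Y) but 1 ∉ (Y ∖ D) ∖ (X ∖ D).

The sets are not equal: only the reverse inclusion holds.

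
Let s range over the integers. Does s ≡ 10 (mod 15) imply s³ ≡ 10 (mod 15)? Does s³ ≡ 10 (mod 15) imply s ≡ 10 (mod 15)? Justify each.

The biconditional holds.

(⇒) Suppose s ≡ 10 (mod 15). Write s = 15j + 10. Then (15j + 10)³ = 3375j³ + 6750j² + 4500j + 1000 = 15(225j³ + 450j² + 300j + 66) + 10, so s³ ≡ 10 (mod 15).

(⇐) Conversely, suppose s³ ≡ 10 (mod 15). The only residue r in {0, …, 14} with r³ ≡ 10 (mod 15) is r = 10, so s ≡ 10 (mod 15).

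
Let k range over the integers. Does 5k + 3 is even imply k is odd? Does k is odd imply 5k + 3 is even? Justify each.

(→) Suppose 5k + 3 is even. Since 5 is odd, 5k and k have the same parity, so 5k + 3 ≡ k + 3 (mod 2). As 3 is odd, 5k + 3 is even exactly when k is odd. Thus k is odd.

(←) Conversely, suppose k is odd; write k = 2j + 1. Then 5k + 3 = 5·(2j + 1) + 3 = 2·5j + 8, which is even.

Equivalent; both directions hold.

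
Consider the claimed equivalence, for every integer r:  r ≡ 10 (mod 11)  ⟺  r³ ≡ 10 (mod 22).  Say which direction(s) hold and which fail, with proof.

[⇒] This fails: take r = 21. Then 21 ≡ 10 (mod 11), but 21³ = 9261 ≡ 21 (mod 22), not 10.

[⇐] Conversely, the residues r modulo 22 with r³ ≡ 10 (mod 22) are exactly {10}, and each is ≡ 10 (mod 11).

The forward direction fails; the converse holds.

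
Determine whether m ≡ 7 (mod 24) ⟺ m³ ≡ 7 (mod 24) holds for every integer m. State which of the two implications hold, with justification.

Both directions hold; the statement is true.

(⟹) Suppose m ≡ 7 (mod 24). Write m = 24j + 7. Then (24j + 7)³ = 13824j³ + 12096j² + 3528j + 343 = 24(576j³ + 504j² + 147j + 14) + 7, so m³ ≡ 7 (mod 24).

(⟸) Conversely, suppose m³ ≡ 7 (mod 24). The only residue r in {0, …, 23} with r³ ≡ 7 (mod 24) is r = 7, so m ≡ 7 (mod 24).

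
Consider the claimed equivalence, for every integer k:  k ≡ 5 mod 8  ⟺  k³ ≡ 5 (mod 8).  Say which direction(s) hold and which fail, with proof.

Equivalent; both directions hold.

(⇐) Suppose k³ ≡ 5 (mod 8). The only residue r in {0, …, 7} with r³ ≡ 5 (mod 8) is r = 5, so k ≡ 5 (mod 8).

(⇒) Suppose k ≡ 5 mod 8. Write k = 8j + 5. Then (8j + 5)³ = 512j³ + 960j² + 600j + 125 = 8(64j³ + 120j² + 75j + 15) + 5, so k³ ≡ 5 (mod 8).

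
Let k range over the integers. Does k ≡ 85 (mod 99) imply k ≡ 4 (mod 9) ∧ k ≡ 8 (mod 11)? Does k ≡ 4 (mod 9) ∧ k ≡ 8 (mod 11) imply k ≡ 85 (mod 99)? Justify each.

Equivalent; both directions hold.

Converse. If k ≡ 4 (mod 9) and k ≡ 8 (mod 11), then by the Chinese remainder theorem k ≡ 85 (mod 99). This is exactly k ≡ 85 (mod 99).

Forward direction. Suppose k ≡ 85 (mod 99); write k = 99j + 85. Since 9 ∣ 99, reducing mod 9 gives k ≡ 85 ≡ 4 (mod 9); since 11 ∣ 99, reducing mod 11 gives k ≡ 85 ≡ 8 (mod 11).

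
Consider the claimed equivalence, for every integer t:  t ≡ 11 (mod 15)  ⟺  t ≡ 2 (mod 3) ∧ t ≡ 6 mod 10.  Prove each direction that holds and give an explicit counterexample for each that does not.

The forward direction fails; the converse holds.

Forward direction. This fails: t = 11 gives 11 ≡ 11 (mod 15) but 11 ≡ 1 (mod 10), so the conjunction on the right does not hold.

Converse. If t ≡ 2 (mod 3) and t ≡ 6 (mod 10), then by the Chinese remainder theorem t ≡ 26 (mod 30). Since 26 ≡ 11 (mod 15) and 15 ∣ 30, we get t ≡ 11 (mod 15).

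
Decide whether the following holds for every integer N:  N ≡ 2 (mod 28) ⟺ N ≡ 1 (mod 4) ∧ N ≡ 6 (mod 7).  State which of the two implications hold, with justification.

(⟹) This fails: N = 2 gives 2 ≡ 2 (mod 28) but 2 ≡ 2 (mod 4), so the conjunction on the right does not hold.

(⟸) This fails: N = 13 satisfies both congruences on the right (13 ≡ 1 mod 4 and 13 ≡ 6 mod 7) yet 13 ≡ 13 (mod 28), not 2.

Neither direction holds.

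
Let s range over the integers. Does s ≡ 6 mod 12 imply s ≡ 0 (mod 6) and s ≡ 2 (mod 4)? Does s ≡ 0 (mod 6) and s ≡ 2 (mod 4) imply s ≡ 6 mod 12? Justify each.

Both directions hold.

(⟹) Suppose s ≡ 6 (mod 12); write s = 12j + 6. Since 6 ∣ 12, reducing mod 6 gives s ≡ 6 ≡ 0 (mod 6); since 4 ∣ 12, reducing mod 4 gives s ≡ 6 ≡ 2 (mod 4).

(⟸) Conversely, if s ≡ 0 (mod 6) and s ≡ 2 (mod 4), then by the Chinese remainder theorem s ≡ 6 (mod 12). This is exactly s ≡ 6 (mod 12).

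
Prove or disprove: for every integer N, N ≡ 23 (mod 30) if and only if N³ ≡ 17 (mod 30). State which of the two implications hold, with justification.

The biconditional holds.

(⇒) Suppose N ≡ 23 (mod 30). Write N = 30j + 23. Then (30j + 23)³ = 27000j³ + 62100j² + 47610j + 12167 = 30(900j³ + 2070j² + 1587j + 405) + 17, so N³ ≡ 17 (mod 30).

(⇐) Conversely, suppose N³ ≡ 17 (mod 30). The only residue r in {0, …, 29} with r³ ≡ 17 (mod 30) is r = 23, so N ≡ 23 (mod 30).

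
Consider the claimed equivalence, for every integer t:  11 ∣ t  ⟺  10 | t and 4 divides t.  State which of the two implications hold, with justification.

(⇒) This fails: take t = 11. Certainly 11 ∣ 11, but 10 ∤ 11.

(⇐) This fails: take t = 20. Both 10 ∣ 20 and 4 ∣ 20, yet 20 is not a multiple of 11 (since 20 = 1·11 + 9), so 11 ∤ 20.

Neither implication holds.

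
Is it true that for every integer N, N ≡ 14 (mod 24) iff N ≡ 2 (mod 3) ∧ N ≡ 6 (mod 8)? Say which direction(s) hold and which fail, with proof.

(→) Suppose N ≡ 14 (mod 24); write N = 24j + 14. Since 3 ∣ 24, reducing mod 3 gives N ≡ 14 ≡ 2 (mod 3); since 8 ∣ 24, reducing mod 8 gives N ≡ 14 ≡ 6 (mod 8).

(←) Conversely, if N ≡ 2 (mod 3) and N ≡ 6 (mod 8), then by the Chinese remainder theorem N ≡ 14 (mod 24). This is exactly N ≡ 14 (mod 24).

The biconditional holds.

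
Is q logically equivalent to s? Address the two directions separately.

[⇒] This fails. Under q = T, s = F, the left side is true but the right side is false.

[⇐] This fails. Under q = F, s = T, the left side is false but the right side is true.

(⇒) fails and (⇐) fails.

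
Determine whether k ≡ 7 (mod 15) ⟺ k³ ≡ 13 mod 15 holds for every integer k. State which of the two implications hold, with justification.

The biconditional holds.

(⟸) Suppose k³ ≡ 13 (mod 15). The only residue r in {0, …, 14} with r³ ≡ 13 (mod 15) is r = 7, so k ≡ 7 (mod 15).

(⟹) Suppose k ≡ 7 (mod 15). Write k = 15j + 7. Then (15j + 7)³ = 3375j³ + 4725j² + 2205j + 343 = 15(225j³ + 315j² + 147j + 22) + 13, so k³ ≡ 13 (mod 15).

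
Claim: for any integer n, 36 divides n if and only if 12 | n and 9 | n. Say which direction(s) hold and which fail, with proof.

Both implications hold.

(⇐) Suppose 12 ∣ n and 9 ∣ n. Any common multiple of 12 and 9 is a multiple of their lcm; here lcm(12, 9) = 12·9/gcd(12, 9) = 108/3 = 36, so 36 ∣ n.

(⇒) If 36 ∣ n, write n = 36q. Since 36 = 3·12, n = 12·(3q), so 12 ∣ n; and since 36 = 4·9, n = 9·(4q), so 9 ∣ n.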